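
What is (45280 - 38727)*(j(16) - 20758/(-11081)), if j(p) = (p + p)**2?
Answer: 74492551206/11081 ≈ 6.7225e+6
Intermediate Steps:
j(p) = 4*p**2 (j(p) = (2*p)**2 = 4*p**2)
(45280 - 38727)*(j(16) - 20758/(-11081)) = (45280 - 38727)*(4*16**2 - 20758/(-11081)) = 6553*(4*256 - 20758*(-1/11081)) = 6553*(1024 + 20758/11081) = 6553*(11367702/11081) = 74492551206/11081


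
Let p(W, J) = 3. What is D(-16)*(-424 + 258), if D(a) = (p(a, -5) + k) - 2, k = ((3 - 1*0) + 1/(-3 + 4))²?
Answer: -2822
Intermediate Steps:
k = 16 (k = ((3 + 0) + 1/1)² = (3 + 1)² = 4² = 16)
D(a) = 17 (D(a) = (3 + 16) - 2 = 19 - 2 = 17)
D(-16)*(-424 + 258) = 17*(-424 + 258) = 17*(-166) = -2822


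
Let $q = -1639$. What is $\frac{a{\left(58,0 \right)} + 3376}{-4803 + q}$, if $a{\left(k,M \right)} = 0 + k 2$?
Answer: $- \frac{1746}{3221} \approx -0.54207$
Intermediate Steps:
$a{\left(k,M \right)} = 2 k$ ($a{\left(k,M \right)} = 0 + 2 k = 2 k$)
$\frac{a{\left(58,0 \right)} + 3376}{-4803 + q} = \frac{2 \cdot 58 + 3376}{-4803 - 1639} = \frac{116 + 3376}{-6442} = 3492 \left(- \frac{1}{6442}\right) = - \frac{1746}{3221}$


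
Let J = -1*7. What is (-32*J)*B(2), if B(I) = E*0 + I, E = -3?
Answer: 448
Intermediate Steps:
J = -7
B(I) = I (B(I) = -3*0 + I = 0 + I = I)
(-32*J)*B(2) = -32*(-7)*2 = 224*2 = 448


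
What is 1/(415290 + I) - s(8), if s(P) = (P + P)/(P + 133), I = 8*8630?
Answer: -7749139/68290530 ≈ -0.11347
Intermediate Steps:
I = 69040
s(P) = 2*P/(133 + P) (s(P) = (2*P)/(133 + P) = 2*P/(133 + P))
1/(415290 + I) - s(8) = 1/(415290 + 69040) - 2*8/(133 + 8) = 1/484330 - 2*8/141 = 1/484330 - 1*16/141 = 1/484330 - 16/141 = -7749139/68290530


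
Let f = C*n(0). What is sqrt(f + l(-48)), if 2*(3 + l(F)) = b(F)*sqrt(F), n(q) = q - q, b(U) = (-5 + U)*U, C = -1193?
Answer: sqrt(-3 + 5088*I*sqrt(3)) ≈ 66.369 + 66.392*I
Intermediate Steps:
b(U) = U*(-5 + U)
n(q) = 0
l(F) = -3 + F**(3/2)*(-5 + F)/2 (l(F) = -3 + ((F*(-5 + F))*sqrt(F))/2 = -3 + (F**(3/2)*(-5 + F))/2 = -3 + F**(3/2)*(-5 + F)/2)
f = 0 (f = -1193*0 = 0)
sqrt(f + l(-48)) = sqrt(0 + (-3 + (-48)**(3/2)*(-5 - 48)/2)) = sqrt(0 + (-3 + (1/2)*(-192*I*sqrt(3))*(-53))) = sqrt(0 + (-3 + 5088*I*sqrt(3))) = sqrt(-3 + 5088*I*sqrt(3))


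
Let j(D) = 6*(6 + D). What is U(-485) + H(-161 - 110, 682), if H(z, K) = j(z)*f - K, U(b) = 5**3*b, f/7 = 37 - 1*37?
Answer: -61307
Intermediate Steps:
j(D) = 36 + 6*D
f = 0 (f = 7*(37 - 1*37) = 7*(37 - 37) = 7*0 = 0)
U(b) = 125*b
H(z, K) = -K (H(z, K) = (36 + 6*z)*0 - K = 0 - K = -K)
U(-485) + H(-161 - 110, 682) = 125*(-485) - 1*682 = -60625 - 682 = -61307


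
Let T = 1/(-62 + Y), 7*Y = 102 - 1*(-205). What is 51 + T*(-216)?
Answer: 7989/127 ≈ 62.906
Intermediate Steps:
Y = 307/7 (Y = (102 - 1*(-205))/7 = (102 + 205)/7 = (⅐)*307 = 307/7 ≈ 43.857)
T = -7/127 (T = 1/(-62 + 307/7) = 1/(-127/7) = -7/127 ≈ -0.055118)
51 + T*(-216) = 51 - 7/127*(-216) = 51 + 1512/127 = 7989/127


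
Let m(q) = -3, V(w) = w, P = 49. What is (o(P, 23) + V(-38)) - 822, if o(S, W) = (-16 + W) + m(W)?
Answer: -856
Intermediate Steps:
o(S, W) = -19 + W (o(S, W) = (-16 + W) - 3 = -19 + W)
(o(P, 23) + V(-38)) - 822 = ((-19 + 23) - 38) - 822 = (4 - 38) - 822 = -34 - 822 = -856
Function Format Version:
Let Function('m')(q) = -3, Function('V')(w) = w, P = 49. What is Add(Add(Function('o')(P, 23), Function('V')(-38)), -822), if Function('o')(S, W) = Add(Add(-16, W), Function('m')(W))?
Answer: -856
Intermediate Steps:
Function('o')(S, W) = Add(-19, W) (Function('o')(S, W) = Add(Add(-16, W), -3) = Add(-19, W))
Add(Add(Function('o')(P, 23), Function('V')(-38)), -822) = Add(Add(Add(-19, 23), -38), -822) = Add(Add(4, -38), -822) = Add(-34, -822) = -856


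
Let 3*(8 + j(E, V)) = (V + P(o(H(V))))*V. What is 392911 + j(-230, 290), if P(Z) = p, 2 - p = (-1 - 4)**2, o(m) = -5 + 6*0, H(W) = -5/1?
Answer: 418713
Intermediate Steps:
H(W) = -5 (H(W) = -5*1 = -5)
o(m) = -5 (o(m) = -5 + 0 = -5)
p = -23 (p = 2 - (-1 - 4)**2 = 2 - 1*(-5)**2 = 2 - 1*25 = 2 - 25 = -23)
P(Z) = -23
j(E, V) = -8 + V*(-23 + V)/3 (j(E, V) = -8 + ((V - 23)*V)/3 = -8 + ((-23 + V)*V)/3 = -8 + (V*(-23 + V))/3 = -8 + V*(-23 + V)/3)
392911 + j(-230, 290) = 392911 + (-8 - 23/3*290 + (1/3)*290**2) = 392911 + (-8 - 6670/3 + (1/3)*84100) = 392911 + (-8 - 6670/3 + 84100/3) = 392911 + 25802 = 418713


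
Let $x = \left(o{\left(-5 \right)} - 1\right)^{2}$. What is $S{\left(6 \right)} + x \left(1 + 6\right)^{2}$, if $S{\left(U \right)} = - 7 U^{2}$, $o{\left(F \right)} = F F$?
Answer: $27972$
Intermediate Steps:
$o{\left(F \right)} = F^{2}$
$x = 576$ ($x = \left(\left(-5\right)^{2} - 1\right)^{2} = \left(25 - 1\right)^{2} = 24^{2} = 576$)
$S{\left(6 \right)} + x \left(1 + 6\right)^{2} = - 7 \cdot 6^{2} + 576 \left(1 + 6\right)^{2} = \left(-7\right) 36 + 576 \cdot 7^{2} = -252 + 576 \cdot 49 = -252 + 28224 = 27972$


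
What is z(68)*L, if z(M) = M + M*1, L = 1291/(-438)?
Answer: -87788/219 ≈ -400.86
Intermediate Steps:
L = -1291/438 (L = 1291*(-1/438) = -1291/438 ≈ -2.9475)
z(M) = 2*M (z(M) = M + M = 2*M)
z(68)*L = (2*68)*(-1291/438) = 136*(-1291/438) = -87788/219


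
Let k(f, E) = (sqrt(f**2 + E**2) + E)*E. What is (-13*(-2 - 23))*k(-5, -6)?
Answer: 11700 - 1950*sqrt(61) ≈ -3530.0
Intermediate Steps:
k(f, E) = E*(E + sqrt(E**2 + f**2)) (k(f, E) = (sqrt(E**2 + f**2) + E)*E = (E + sqrt(E**2 + f**2))*E = E*(E + sqrt(E**2 + f**2)))
(-13*(-2 - 23))*k(-5, -6) = (-13*(-2 - 23))*(-6*(-6 + sqrt((-6)**2 + (-5)**2))) = (-13*(-25))*(-6*(-6 + sqrt(36 + 25))) = 325*(-6*(-6 + sqrt(61))) = 325*(36 - 6*sqrt(61)) = 11700 - 1950*sqrt(61)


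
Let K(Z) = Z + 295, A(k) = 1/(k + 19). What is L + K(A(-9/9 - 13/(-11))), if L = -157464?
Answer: -33162648/211 ≈ -1.5717e+5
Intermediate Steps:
A(k) = 1/(19 + k)
K(Z) = 295 + Z
L + K(A(-9/9 - 13/(-11))) = -157464 + (295 + 1/(19 + (-9/9 - 13/(-11)))) = -157464 + (295 + 1/(19 + (-9*⅑ - 13*(-1/11)))) = -157464 + (295 + 1/(19 + (-1 + 13/11))) = -157464 + (295 + 1/(19 + 2/11)) = -157464 + (295 + 1/(211/11)) = -157464 + (295 + 11/211) = -157464 + 62256/211 = -33162648/211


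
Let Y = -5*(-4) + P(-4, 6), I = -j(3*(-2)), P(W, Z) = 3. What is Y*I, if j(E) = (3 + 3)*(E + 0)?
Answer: 828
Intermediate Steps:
j(E) = 6*E
I = 36 (I = -6*3*(-2) = -6*(-6) = -1*(-36) = 36)
Y = 23 (Y = -5*(-4) + 3 = 20 + 3 = 23)
Y*I = 23*36 = 828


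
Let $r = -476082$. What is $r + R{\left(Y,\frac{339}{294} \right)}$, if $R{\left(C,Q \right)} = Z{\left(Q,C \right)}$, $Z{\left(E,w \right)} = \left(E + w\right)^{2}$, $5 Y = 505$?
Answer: $- \frac{4472071407}{9604} \approx -4.6565 \cdot 10^{5}$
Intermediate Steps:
$Y = 101$ ($Y = \frac{1}{5} \cdot 505 = 101$)
$R{\left(C,Q \right)} = \left(C + Q\right)^{2}$ ($R{\left(C,Q \right)} = \left(Q + C\right)^{2} = \left(C + Q\right)^{2}$)
$r + R{\left(Y,\frac{339}{294} \right)} = -476082 + \left(101 + \frac{339}{294}\right)^{2} = -476082 + \left(101 + 339 \cdot \frac{1}{294}\right)^{2} = -476082 + \left(101 + \frac{113}{98}\right)^{2} = -476082 + \left(\frac{10011}{98}\right)^{2} = -476082 + \frac{100220121}{9604} = - \frac{4472071407}{9604}$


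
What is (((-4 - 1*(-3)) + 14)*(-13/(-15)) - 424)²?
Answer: 38328481/225 ≈ 1.7035e+5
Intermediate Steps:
(((-4 - 1*(-3)) + 14)*(-13/(-15)) - 424)² = (((-4 + 3) + 14)*(-13*(-1/15)) - 424)² = ((-1 + 14)*(13/15) - 424)² = (13*(13/15) - 424)² = (169/15 - 424)² = (-6191/15)² = 38328481/225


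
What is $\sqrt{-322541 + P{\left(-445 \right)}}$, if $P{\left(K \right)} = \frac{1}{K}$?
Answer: $\frac{i \sqrt{63871181970}}{445} \approx 567.93 i$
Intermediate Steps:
$\sqrt{-322541 + P{\left(-445 \right)}} = \sqrt{-322541 + \frac{1}{-445}} = \sqrt{-322541 - \frac{1}{445}} = \sqrt{- \frac{143530746}{445}} = \frac{i \sqrt{63871181970}}{445}$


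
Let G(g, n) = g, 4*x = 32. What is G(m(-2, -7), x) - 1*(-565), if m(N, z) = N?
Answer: 563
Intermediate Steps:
x = 8 (x = (¼)*32 = 8)
G(m(-2, -7), x) - 1*(-565) = -2 - 1*(-565) = -2 + 565 = 563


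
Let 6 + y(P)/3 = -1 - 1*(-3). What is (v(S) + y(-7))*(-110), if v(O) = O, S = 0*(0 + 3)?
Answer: 1320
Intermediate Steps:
y(P) = -12 (y(P) = -18 + 3*(-1 - 1*(-3)) = -18 + 3*(-1 + 3) = -18 + 3*2 = -18 + 6 = -12)
S = 0 (S = 0*3 = 0)
(v(S) + y(-7))*(-110) = (0 - 12)*(-110) = -12*(-110) = 1320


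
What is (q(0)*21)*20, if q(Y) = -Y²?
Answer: 0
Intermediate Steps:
(q(0)*21)*20 = (-1*0²*21)*20 = (-1*0*21)*20 = (0*21)*20 = 0*20 = 0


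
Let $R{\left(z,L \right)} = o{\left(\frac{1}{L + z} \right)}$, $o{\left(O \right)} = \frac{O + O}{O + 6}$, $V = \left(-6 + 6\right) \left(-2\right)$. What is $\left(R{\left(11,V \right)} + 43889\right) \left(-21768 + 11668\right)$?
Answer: $- \frac{29699706500}{67} \approx -4.4328 \cdot 10^{8}$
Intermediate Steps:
$V = 0$ ($V = 0 \left(-2\right) = 0$)
$o{\left(O \right)} = \frac{2 O}{6 + O}$
$R{\left(z,L \right)} = \frac{2}{\left(6 + \frac{1}{L + z}\right) \left(L + z\right)}$ ($R{\left(z,L \right)} = \frac{2}{\left(L + z\right) \left(6 + \frac{1}{L + z}\right)} = \frac{2}{\left(6 + \frac{1}{L + z}\right) \left(L + z\right)}$)
$\left(R{\left(11,V \right)} + 43889\right) \left(-21768 + 11668\right) = \left(\frac{2}{1 + 6 \cdot 0 + 6 \cdot 11} + 43889\right) \left(-21768 + 11668\right) = \left(\frac{2}{1 + 0 + 66} + 43889\right) \left(-10100\right) = \left(\frac{2}{67} + 43889\right) \left(-10100\right) = \frac{2940565}{67} \left(-10100\right) = - \frac{29699706500}{67}$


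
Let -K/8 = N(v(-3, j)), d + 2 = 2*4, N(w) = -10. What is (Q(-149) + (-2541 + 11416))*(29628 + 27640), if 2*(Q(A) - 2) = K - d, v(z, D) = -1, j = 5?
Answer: 510486952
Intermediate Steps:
d = 6 (d = -2 + 2*4 = -2 + 8 = 6)
K = 80 (K = -8*(-10) = 80)
Q(A) = 39 (Q(A) = 2 + (80 - 1*6)/2 = 2 + (80 - 6)/2 = 2 + (½)*74 = 2 + 37 = 39)
(Q(-149) + (-2541 + 11416))*(29628 + 27640) = (39 + (-2541 + 11416))*(29628 + 27640) = (39 + 8875)*57268 = 8914*57268 = 510486952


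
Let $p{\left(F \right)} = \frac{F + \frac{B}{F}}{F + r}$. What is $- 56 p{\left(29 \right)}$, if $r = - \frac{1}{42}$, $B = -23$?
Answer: $- \frac{1923936}{35293} \approx -54.513$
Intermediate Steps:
$r = - \frac{1}{42}$ ($r = \left(-1\right) \frac{1}{42} = - \frac{1}{42} \approx -0.02381$)
$p{\left(F \right)} = \frac{F - \frac{23}{F}}{- \frac{1}{42} + F}$ ($p{\left(F \right)} = \frac{F - \frac{23}{F}}{F - \frac{1}{42}} = \frac{F - \frac{23}{F}}{- \frac{1}{42} + F}$)
$- 56 p{\left(29 \right)} = - 56 \frac{42 \left(-23 + 29^{2}\right)}{29 \left(-1 + 42 \cdot 29\right)} = - 56 \cdot 42 \cdot \frac{1}{29} \frac{1}{-1 + 1218} \left(-23 + 841\right) = - 56 \cdot 42 \cdot \frac{1}{29} \cdot \frac{1}{1217} \cdot 818 = \left(-56\right) \frac{34356}{35293} = - \frac{1923936}{35293}$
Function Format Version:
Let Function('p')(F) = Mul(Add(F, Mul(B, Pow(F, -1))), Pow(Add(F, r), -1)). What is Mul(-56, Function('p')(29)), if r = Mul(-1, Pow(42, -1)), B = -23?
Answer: Rational(-1923936, 35293) ≈ -54.513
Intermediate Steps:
r = Rational(-1, 42) (r = Mul(-1, Rational(1, 42)) = Rational(-1, 42) ≈ -0.023810)
Function('p')(F) = Mul(Pow(Add(Rational(-1, 42), F), -1), Add(F, Mul(-23, Pow(F, -1)))) (Function('p')(F) = Mul(Add(F, Mul(-23, Pow(F, -1))), Pow(Add(F, Rational(-1, 42)), -1)) = Mul(Add(F, Mul(-23, Pow(F, -1))), Pow(Add(Rational(-1, 42), F), -1)) = Mul(Pow(Add(Rational(-1, 42), F), -1), Add(F, Mul(-23, Pow(F, -1)))))
Mul(-56, Function('p')(29)) = Mul(-56, Mul(42, Pow(29, -1), Pow(Add(-1, Mul(42, 29)), -1), Add(-23, Pow(29, 2)))) = Mul(-56, Mul(42, Rational(1, 29), Pow(Add(-1, 1218), -1), Add(-23, 841))) = Mul(-56, Mul(42, Rational(1, 29), Pow(1217, -1), 818)) = Mul(-56, Mul(42, Rational(1, 29), Rational(1, 1217), 818)) = Mul(-56, Rational(34356, 35293)) = Rational(-1923936, 35293)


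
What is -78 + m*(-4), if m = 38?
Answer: -230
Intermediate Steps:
-78 + m*(-4) = -78 + 38*(-4) = -78 - 152 = -230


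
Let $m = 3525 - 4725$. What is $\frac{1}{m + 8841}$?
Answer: $\frac{1}{7641} \approx 0.00013087$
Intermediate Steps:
$m = -1200$ ($m = 3525 - 4725 = -1200$)
$\frac{1}{m + 8841} = \frac{1}{-1200 + 8841} = \frac{1}{7641}$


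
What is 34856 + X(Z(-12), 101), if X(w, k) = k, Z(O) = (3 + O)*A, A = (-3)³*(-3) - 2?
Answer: 34957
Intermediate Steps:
A = 79 (A = -27*(-3) - 2 = 81 - 2 = 79)
Z(O) = 237 + 79*O (Z(O) = (3 + O)*79 = 237 + 79*O)
34856 + X(Z(-12), 101) = 34856 + 101 = 34957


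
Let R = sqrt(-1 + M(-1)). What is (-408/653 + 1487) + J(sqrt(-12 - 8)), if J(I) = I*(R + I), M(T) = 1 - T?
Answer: 957543/653 + 2*I*sqrt(5) ≈ 1466.4 + 4.4721*I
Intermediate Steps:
R = 1 (R = sqrt(-1 + (1 - 1*(-1))) = sqrt(-1 + (1 + 1)) = sqrt(-1 + 2) = sqrt(1) = 1)
J(I) = I*(1 + I)
(-408/653 + 1487) + J(sqrt(-12 - 8)) = (-408/653 + 1487) + sqrt(-12 - 8)*(1 + sqrt(-12 - 8)) = (-408*1/653 + 1487) + sqrt(-20)*(1 + sqrt(-20)) = (-408/653 + 1487) + (2*I*sqrt(5))*(1 + 2*I*sqrt(5)) = 970603/653 + 2*I*sqrt(5)*(1 + 2*I*sqrt(5))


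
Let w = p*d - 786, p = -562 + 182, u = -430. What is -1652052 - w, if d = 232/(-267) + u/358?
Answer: -78956550478/47793 ≈ -1.6521e+6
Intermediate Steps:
d = -98933/47793 (d = 232/(-267) - 430/358 = 232*(-1/267) - 430*1/358 = -232/267 - 215/179 = -98933/47793 ≈ -2.0700)
p = -380
w = 29242/47793 (w = -380*(-98933/47793) - 786 = 37594540/47793 - 786 = 29242/47793 ≈ 0.61185)
-1652052 - w = -1652052 - 1*29242/47793 = -1652052 - 29242/47793 = -78956550478/47793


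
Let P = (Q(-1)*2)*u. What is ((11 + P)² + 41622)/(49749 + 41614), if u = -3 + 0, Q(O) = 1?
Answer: 41647/91363 ≈ 0.45584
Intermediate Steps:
u = -3
P = -6 (P = (1*2)*(-3) = 2*(-3) = -6)
((11 + P)² + 41622)/(49749 + 41614) = ((11 - 6)² + 41622)/(49749 + 41614) = (5² + 41622)/91363 = (25 + 41622)*(1/91363) = 41647*(1/91363) = 41647/91363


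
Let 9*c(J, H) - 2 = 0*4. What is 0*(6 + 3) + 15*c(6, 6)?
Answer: 10/3 ≈ 3.3333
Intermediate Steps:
c(J, H) = 2/9 (c(J, H) = 2/9 + (0*4)/9 = 2/9 + (⅑)*0 = 2/9 + 0 = 2/9)
0*(6 + 3) + 15*c(6, 6) = 0*(6 + 3) + 15*(2/9) = 0*9 + 10/3 = 0 + 10/3 = 10/3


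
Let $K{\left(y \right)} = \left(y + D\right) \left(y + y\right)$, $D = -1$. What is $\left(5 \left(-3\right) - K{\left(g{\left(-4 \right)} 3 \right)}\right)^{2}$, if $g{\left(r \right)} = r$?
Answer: $106929$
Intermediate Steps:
$K{\left(y \right)} = 2 y \left(-1 + y\right)$ ($K{\left(y \right)} = \left(y - 1\right) \left(y + y\right) = \left(-1 + y\right) 2 y = 2 y \left(-1 + y\right)$)
$\left(5 \left(-3\right) - K{\left(g{\left(-4 \right)} 3 \right)}\right)^{2} = \left(5 \left(-3\right) - 2 \left(\left(-4\right) 3\right) \left(-1 - 12\right)\right)^{2} = \left(-15 - 2 \left(-12\right) \left(-1 - 12\right)\right)^{2} = \left(-15 - 2 \left(-12\right) \left(-13\right)\right)^{2} = \left(-15 - 312\right)^{2} = \left(-327\right)^{2} = 106929$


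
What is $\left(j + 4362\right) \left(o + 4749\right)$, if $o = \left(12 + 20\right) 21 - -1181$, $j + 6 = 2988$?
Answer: $48485088$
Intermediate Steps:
$j = 2982$ ($j = -6 + 2988 = 2982$)
$o = 1853$ ($o = 32 \cdot 21 + 1181 = 672 + 1181 = 1853$)
$\left(j + 4362\right) \left(o + 4749\right) = \left(2982 + 4362\right) \left(1853 + 4749\right) = 7344 \cdot 6602 = 48485088$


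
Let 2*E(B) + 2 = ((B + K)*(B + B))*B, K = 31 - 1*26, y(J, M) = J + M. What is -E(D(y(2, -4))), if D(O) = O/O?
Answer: -5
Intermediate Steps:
D(O) = 1
K = 5 (K = 31 - 26 = 5)
E(B) = -1 + B**2*(5 + B) (E(B) = -1 + (((B + 5)*(B + B))*B)/2 = -1 + (((5 + B)*(2*B))*B)/2 = -1 + ((2*B*(5 + B))*B)/2 = -1 + (2*B**2*(5 + B))/2 = -1 + B**2*(5 + B))
-E(D(y(2, -4))) = -(-1 + 1**3 + 5*1**2) = -(-1 + 1 + 5*1) = -(-1 + 1 + 5) = -1*5 = -5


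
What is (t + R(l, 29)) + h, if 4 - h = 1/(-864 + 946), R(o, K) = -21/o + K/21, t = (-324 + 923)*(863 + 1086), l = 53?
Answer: 106549036789/91266 ≈ 1.1675e+6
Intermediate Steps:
t = 1167451 (t = 599*1949 = 1167451)
R(o, K) = -21/o + K/21 (R(o, K) = -21/o + K*(1/21) = -21/o + K/21)
h = 327/82 (h = 4 - 1/(-864 + 946) = 4 - 1/82 = 327/82 ≈ 3.9878)
(t + R(l, 29)) + h = (1167451 + (-21/53 + (1/21)*29)) + 327/82 = (1167451 + (-21*1/53 + 29/21)) + 327/82 = (1167451 + (-21/53 + 29/21)) + 327/82 = (1167451 + 1096/1113) + 327/82 = 1299374059/1113 + 327/82 = 106549036789/91266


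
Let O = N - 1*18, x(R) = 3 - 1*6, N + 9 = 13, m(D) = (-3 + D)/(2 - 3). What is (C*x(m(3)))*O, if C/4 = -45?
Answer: -7560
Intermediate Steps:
m(D) = 3 - D (m(D) = (-3 + D)/(-1) = (-3 + D)*(-1) = 3 - D)
N = 4 (N = -9 + 13 = 4)
C = -180 (C = 4*(-45) = -180)
x(R) = -3 (x(R) = 3 - 6 = -3)
O = -14 (O = 4 - 1*18 = 4 - 18 = -14)
(C*x(m(3)))*O = -180*(-3)*(-14) = 540*(-14) = -7560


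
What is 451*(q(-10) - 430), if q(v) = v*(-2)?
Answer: -184910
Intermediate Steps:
q(v) = -2*v
451*(q(-10) - 430) = 451*(-2*(-10) - 430) = 451*(20 - 430) = 451*(-410) = -184910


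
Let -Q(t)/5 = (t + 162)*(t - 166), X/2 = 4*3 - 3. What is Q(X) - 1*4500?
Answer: 128700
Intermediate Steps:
X = 18 (X = 2*(4*3 - 3) = 2*(12 - 3) = 2*9 = 18)
Q(t) = -5*(-166 + t)*(162 + t) (Q(t) = -5*(t + 162)*(t - 166) = -5*(162 + t)*(-166 + t) = -5*(-166 + t)*(162 + t))
Q(X) - 1*4500 = (134460 - 5*18² + 20*18) - 1*4500 = (134460 - 5*324 + 360) - 4500 = (134460 - 1620 + 360) - 4500 = 133200 - 4500 = 128700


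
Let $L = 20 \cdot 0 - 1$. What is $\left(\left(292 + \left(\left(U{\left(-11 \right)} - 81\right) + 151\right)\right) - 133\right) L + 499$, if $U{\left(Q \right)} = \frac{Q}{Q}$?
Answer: $269$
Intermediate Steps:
$U{\left(Q \right)} = 1$
$L = -1$ ($L = 0 - 1 = -1$)
$\left(\left(292 + \left(\left(U{\left(-11 \right)} - 81\right) + 151\right)\right) - 133\right) L + 499 = \left(\left(292 + \left(\left(1 - 81\right) + 151\right)\right) - 133\right) \left(-1\right) + 499 = \left(\left(292 + \left(-80 + 151\right)\right) - 133\right) \left(-1\right) + 499 = \left(\left(292 + 71\right) - 133\right) \left(-1\right) + 499 = \left(363 - 133\right) \left(-1\right) + 499 = 230 \left(-1\right) + 499 = -230 + 499 = 269$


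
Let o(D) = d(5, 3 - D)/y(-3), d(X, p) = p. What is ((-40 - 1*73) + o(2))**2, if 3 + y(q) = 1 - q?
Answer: 12544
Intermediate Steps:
y(q) = -2 - q (y(q) = -3 + (1 - q) = -2 - q)
o(D) = 3 - D (o(D) = (3 - D)/(-2 - 1*(-3)) = (3 - D)/(-2 + 3) = (3 - D)/1 = (3 - D)*1 = 3 - D)
((-40 - 1*73) + o(2))**2 = ((-40 - 1*73) + (3 - 1*2))**2 = ((-40 - 73) + (3 - 2))**2 = (-113 + 1)**2 = (-112)**2 = 12544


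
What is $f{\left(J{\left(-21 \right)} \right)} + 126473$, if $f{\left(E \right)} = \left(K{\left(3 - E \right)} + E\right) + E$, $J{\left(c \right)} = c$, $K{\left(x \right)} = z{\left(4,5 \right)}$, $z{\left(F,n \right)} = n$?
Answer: $126436$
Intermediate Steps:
$K{\left(x \right)} = 5$
$f{\left(E \right)} = 5 + 2 E$ ($f{\left(E \right)} = \left(5 + E\right) + E = 5 + 2 E$)
$f{\left(J{\left(-21 \right)} \right)} + 126473 = \left(5 + 2 \left(-21\right)\right) + 126473 = \left(5 - 42\right) + 126473 = -37 + 126473 = 126436$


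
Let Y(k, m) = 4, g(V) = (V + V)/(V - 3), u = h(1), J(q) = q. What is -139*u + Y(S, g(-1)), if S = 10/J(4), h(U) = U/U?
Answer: -135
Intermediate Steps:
h(U) = 1
u = 1
S = 5/2 (S = 10/4 = 10*(¼) = 5/2 ≈ 2.5000)
g(V) = 2*V/(-3 + V) (g(V) = (2*V)/(-3 + V) = 2*V/(-3 + V))
-139*u + Y(S, g(-1)) = -139*1 + 4 = -139 + 4 = -135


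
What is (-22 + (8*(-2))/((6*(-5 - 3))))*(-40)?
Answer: 2600/3 ≈ 866.67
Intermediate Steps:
(-22 + (8*(-2))/((6*(-5 - 3))))*(-40) = (-22 - 16/(6*(-8)))*(-40) = (-22 - 16/(-48))*(-40) = (-22 - 16*(-1/48))*(-40) = (-22 + 1/3)*(-40) = -65/3*(-40) = 2600/3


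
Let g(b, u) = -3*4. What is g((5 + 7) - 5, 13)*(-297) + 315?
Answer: 3879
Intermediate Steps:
g(b, u) = -12
g((5 + 7) - 5, 13)*(-297) + 315 = -12*(-297) + 315 = 3564 + 315 = 3879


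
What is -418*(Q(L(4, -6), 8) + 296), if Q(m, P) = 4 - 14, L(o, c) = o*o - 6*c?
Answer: -119548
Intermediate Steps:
L(o, c) = o**2 - 6*c
Q(m, P) = -10
-418*(Q(L(4, -6), 8) + 296) = -418*(-10 + 296) = -418*286 = -119548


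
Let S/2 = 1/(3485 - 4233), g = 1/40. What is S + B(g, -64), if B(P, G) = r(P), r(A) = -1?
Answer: -375/374 ≈ -1.0027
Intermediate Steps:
g = 1/40 ≈ 0.025000
B(P, G) = -1
S = -1/374 (S = 2/(3485 - 4233) = 2/(-748) = 2*(-1/748) = -1/374 ≈ -0.0026738)
S + B(g, -64) = -1/374 - 1 = -375/374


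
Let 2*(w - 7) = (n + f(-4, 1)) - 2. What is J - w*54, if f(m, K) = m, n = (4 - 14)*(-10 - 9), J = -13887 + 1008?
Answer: -18225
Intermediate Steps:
J = -12879
n = 190 (n = -10*(-19) = 190)
w = 99 (w = 7 + ((190 - 4) - 2)/2 = 7 + (186 - 2)/2 = 7 + (½)*184 = 7 + 92 = 99)
J - w*54 = -12879 - 99*54 = -12879 - 1*5346 = -12879 - 5346 = -18225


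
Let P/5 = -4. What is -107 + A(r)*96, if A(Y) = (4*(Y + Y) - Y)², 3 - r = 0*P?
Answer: 42229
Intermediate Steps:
P = -20 (P = 5*(-4) = -20)
r = 3 (r = 3 - 0*(-20) = 3 - 1*0 = 3 + 0 = 3)
A(Y) = 49*Y² (A(Y) = (4*(2*Y) - Y)² = (8*Y - Y)² = (7*Y)² = 49*Y²)
-107 + A(r)*96 = -107 + (49*3²)*96 = -107 + (49*9)*96 = -107 + 441*96 = -107 + 42336 = 42229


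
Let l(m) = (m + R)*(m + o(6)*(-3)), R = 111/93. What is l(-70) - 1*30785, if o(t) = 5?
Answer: -773030/31 ≈ -24936.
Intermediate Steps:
R = 37/31 (R = 111*(1/93) = 37/31 ≈ 1.1935)
l(m) = (-15 + m)*(37/31 + m) (l(m) = (m + 37/31)*(m + 5*(-3)) = (37/31 + m)*(m - 15) = (37/31 + m)*(-15 + m) = (-15 + m)*(37/31 + m))
l(-70) - 1*30785 = (-555/31 + (-70)² - 428/31*(-70)) - 1*30785 = (-555/31 + 4900 + 29960/31) - 30785 = 181305/31 - 30785 = -773030/31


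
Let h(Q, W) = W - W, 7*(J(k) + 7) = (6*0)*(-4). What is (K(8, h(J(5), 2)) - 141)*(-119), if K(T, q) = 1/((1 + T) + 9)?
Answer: 301903/18 ≈ 16772.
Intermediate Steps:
J(k) = -7 (J(k) = -7 + ((6*0)*(-4))/7 = -7 + (0*(-4))/7 = -7 + (⅐)*0 = -7 + 0 = -7)
h(Q, W) = 0
K(T, q) = 1/(10 + T)
(K(8, h(J(5), 2)) - 141)*(-119) = (1/(10 + 8) - 141)*(-119) = (1/18 - 141)*(-119) = -2537/18*(-119) = 301903/18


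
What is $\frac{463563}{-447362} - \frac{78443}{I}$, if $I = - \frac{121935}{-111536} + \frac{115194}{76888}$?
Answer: $- \frac{37619393990283039115}{1242750177386946} \approx -30271.0$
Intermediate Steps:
$I = \frac{2777952033}{1071972496}$ ($I = \left(-121935\right) \left(- \frac{1}{111536}\right) + 115194 \cdot \frac{1}{76888} = \frac{121935}{111536} + \frac{57597}{38444} = \frac{2777952033}{1071972496} \approx 2.5914$)
$\frac{463563}{-447362} - \frac{78443}{I} = \frac{463563}{-447362} - \frac{78443}{\frac{2777952033}{1071972496}} = 463563 \left(- \frac{1}{447362}\right) - \frac{84088738503728}{2777952033} = - \frac{463563}{447362} - \frac{84088738503728}{2777952033} = - \frac{37619393990283039115}{1242750177386946}$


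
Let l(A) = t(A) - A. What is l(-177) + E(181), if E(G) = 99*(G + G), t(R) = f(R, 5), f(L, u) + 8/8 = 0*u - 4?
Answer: 36010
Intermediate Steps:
f(L, u) = -5 (f(L, u) = -1 + (0*u - 4) = -1 + (0 - 4) = -1 - 4 = -5)
t(R) = -5
E(G) = 198*G (E(G) = 99*(2*G) = 198*G)
l(A) = -5 - A
l(-177) + E(181) = (-5 - 1*(-177)) + 198*181 = (-5 + 177) + 35838 = 172 + 35838 = 36010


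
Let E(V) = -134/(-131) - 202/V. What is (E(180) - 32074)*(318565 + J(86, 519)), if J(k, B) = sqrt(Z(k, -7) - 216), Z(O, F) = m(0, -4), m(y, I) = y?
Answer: -24093302291903/2358 - 378153631*I*sqrt(6)/1965 ≈ -1.0218e+10 - 4.7139e+5*I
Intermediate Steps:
Z(O, F) = 0
E(V) = 134/131 - 202/V (E(V) = -134*(-1/131) - 202/V = 134/131 - 202/V)
J(k, B) = 6*I*sqrt(6) (J(k, B) = sqrt(0 - 216) = sqrt(-216) = 6*I*sqrt(6))
(E(180) - 32074)*(318565 + J(86, 519)) = ((134/131 - 202/180) - 32074)*(318565 + 6*I*sqrt(6)) = ((134/131 - 202*1/180) - 32074)*(318565 + 6*I*sqrt(6)) = ((134/131 - 101/90) - 32074)*(318565 + 6*I*sqrt(6)) = (-1171/11790 - 32074)*(318565 + 6*I*sqrt(6)) = -378153631*(318565 + 6*I*sqrt(6))/11790 = -24093302291903/2358 - 378153631*I*sqrt(6)/1965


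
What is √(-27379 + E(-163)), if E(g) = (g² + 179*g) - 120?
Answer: I*√30107 ≈ 173.51*I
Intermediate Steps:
E(g) = -120 + g² + 179*g
√(-27379 + E(-163)) = √(-27379 + (-120 + (-163)² + 179*(-163))) = √(-27379 + (-120 + 26569 - 29177)) = √(-27379 - 2728) = √(-30107) = I*√30107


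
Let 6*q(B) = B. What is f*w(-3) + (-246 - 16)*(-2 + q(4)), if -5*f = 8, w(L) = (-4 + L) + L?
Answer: 1096/3 ≈ 365.33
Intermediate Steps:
q(B) = B/6
w(L) = -4 + 2*L
f = -8/5 (f = -1/5*8 = -8/5 ≈ -1.6000)
f*w(-3) + (-246 - 16)*(-2 + q(4)) = -8*(-4 + 2*(-3))/5 + (-246 - 16)*(-2 + (1/6)*4) = -8*(-4 - 6)/5 - 262*(-2 + 2/3) = -8/5*(-10) - 262*(-4/3) = 16 + 1048/3 = 1096/3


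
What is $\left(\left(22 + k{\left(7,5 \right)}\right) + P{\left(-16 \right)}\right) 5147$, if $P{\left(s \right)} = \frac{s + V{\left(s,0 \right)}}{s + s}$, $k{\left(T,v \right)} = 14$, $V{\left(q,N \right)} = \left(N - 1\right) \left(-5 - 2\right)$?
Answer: $\frac{5975667}{32} \approx 1.8674 \cdot 10^{5}$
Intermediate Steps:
$V{\left(q,N \right)} = 7 - 7 N$ ($V{\left(q,N \right)} = \left(-1 + N\right) \left(-7\right) = 7 - 7 N$)
$P{\left(s \right)} = \frac{7 + s}{2 s}$ ($P{\left(s \right)} = \frac{s + \left(7 - 0\right)}{s + s} = \frac{s + \left(7 + 0\right)}{2 s} = \left(s + 7\right) \frac{1}{2 s} = \left(7 + s\right) \frac{1}{2 s} = \frac{7 + s}{2 s}$)
$\left(\left(22 + k{\left(7,5 \right)}\right) + P{\left(-16 \right)}\right) 5147 = \left(\left(22 + 14\right) + \frac{7 - 16}{2 \left(-16\right)}\right) 5147 = \left(36 + \frac{1}{2} \left(- \frac{1}{16}\right) \left(-9\right)\right) 5147 = \left(36 + \frac{9}{32}\right) 5147 = \frac{1161}{32} \cdot 5147 = \frac{5975667}{32}$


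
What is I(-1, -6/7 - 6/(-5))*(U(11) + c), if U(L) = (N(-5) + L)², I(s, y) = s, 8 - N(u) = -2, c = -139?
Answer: -302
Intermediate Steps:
N(u) = 10 (N(u) = 8 - 1*(-2) = 8 + 2 = 10)
U(L) = (10 + L)²
I(-1, -6/7 - 6/(-5))*(U(11) + c) = -((10 + 11)² - 139) = -(21² - 139) = -(441 - 139) = -1*302 = -302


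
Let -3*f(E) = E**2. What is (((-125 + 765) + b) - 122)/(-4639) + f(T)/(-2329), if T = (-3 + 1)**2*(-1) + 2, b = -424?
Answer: -638222/32412693 ≈ -0.019690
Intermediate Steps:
T = -2 (T = (-2)**2*(-1) + 2 = 4*(-1) + 2 = -4 + 2 = -2)
f(E) = -E**2/3
(((-125 + 765) + b) - 122)/(-4639) + f(T)/(-2329) = (((-125 + 765) - 424) - 122)/(-4639) - 1/3*(-2)**2/(-2329) = ((640 - 424) - 122)*(-1/4639) - 1/3*4*(-1/2329) = (216 - 122)*(-1/4639) - 4/3*(-1/2329) = 94*(-1/4639) + 4/6987 = -94/4639 + 4/6987 = -638222/32412693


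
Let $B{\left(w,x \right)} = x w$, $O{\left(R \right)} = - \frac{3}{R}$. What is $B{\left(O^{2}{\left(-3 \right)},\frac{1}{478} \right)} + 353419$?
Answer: $\frac{168934283}{478} \approx 3.5342 \cdot 10^{5}$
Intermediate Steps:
$B{\left(w,x \right)} = w x$
$B{\left(O^{2}{\left(-3 \right)},\frac{1}{478} \right)} + 353419 = \frac{\left(- \frac{3}{-3}\right)^{2}}{478} + 353419 = \left(\left(-3\right) \left(- \frac{1}{3}\right)\right)^{2} \cdot \frac{1}{478} + 353419 = 1^{2} \cdot \frac{1}{478} + 353419 = 1 \cdot \frac{1}{478} + 353419 = \frac{1}{478} + 353419 = \frac{168934283}{478}$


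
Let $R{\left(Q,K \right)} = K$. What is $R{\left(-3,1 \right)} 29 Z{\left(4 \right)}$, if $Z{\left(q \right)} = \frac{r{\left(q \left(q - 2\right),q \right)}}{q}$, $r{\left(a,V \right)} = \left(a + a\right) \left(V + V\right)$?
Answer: $928$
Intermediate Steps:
$r{\left(a,V \right)} = 4 V a$ ($r{\left(a,V \right)} = 2 a 2 V = 4 V a$)
$Z{\left(q \right)} = 4 q \left(-2 + q\right)$ ($Z{\left(q \right)} = \frac{4 q q \left(q - 2\right)}{q} = \frac{4 q q \left(-2 + q\right)}{q} = \frac{4 q^{2} \left(-2 + q\right)}{q} = 4 q \left(-2 + q\right)$)
$R{\left(-3,1 \right)} 29 Z{\left(4 \right)} = 1 \cdot 29 \cdot 4 \cdot 4 \left(-2 + 4\right) = 29 \cdot 4 \cdot 4 \cdot 2 = 29 \cdot 32 = 928$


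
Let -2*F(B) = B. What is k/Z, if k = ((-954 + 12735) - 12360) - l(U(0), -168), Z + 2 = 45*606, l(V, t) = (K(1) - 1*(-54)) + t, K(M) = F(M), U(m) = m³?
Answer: -929/54536 ≈ -0.017035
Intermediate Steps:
F(B) = -B/2
K(M) = -M/2
l(V, t) = 107/2 + t (l(V, t) = (-½*1 - 1*(-54)) + t = (-½ + 54) + t = 107/2 + t)
Z = 27268 (Z = -2 + 45*606 = -2 + 27270 = 27268)
k = -929/2 (k = ((-954 + 12735) - 12360) - (107/2 - 168) = (11781 - 12360) - 1*(-229/2) = -579 + 229/2 = -929/2 ≈ -464.50)
k/Z = -929/2/27268 = -929/2*1/27268 = -929/54536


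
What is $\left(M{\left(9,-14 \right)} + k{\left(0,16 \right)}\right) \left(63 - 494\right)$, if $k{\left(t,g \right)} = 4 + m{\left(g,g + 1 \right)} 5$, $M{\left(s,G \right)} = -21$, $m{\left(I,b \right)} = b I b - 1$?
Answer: $-9955238$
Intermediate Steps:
$m{\left(I,b \right)} = -1 + I b^{2}$ ($m{\left(I,b \right)} = I b b - 1 = I b^{2} - 1 = -1 + I b^{2}$)
$k{\left(t,g \right)} = -1 + 5 g \left(1 + g\right)^{2}$ ($k{\left(t,g \right)} = 4 + \left(-1 + g \left(g + 1\right)^{2}\right) 5 = 4 + \left(-1 + g \left(1 + g\right)^{2}\right) 5 = 4 + \left(-5 + 5 g \left(1 + g\right)^{2}\right) = -1 + 5 g \left(1 + g\right)^{2}$)
$\left(M{\left(9,-14 \right)} + k{\left(0,16 \right)}\right) \left(63 - 494\right) = \left(-21 - \left(1 - 80 \left(1 + 16\right)^{2}\right)\right) \left(63 - 494\right) = \left(-21 - \left(1 - 80 \cdot 17^{2}\right)\right) \left(-431\right) = \left(-21 - \left(1 - 23120\right)\right) \left(-431\right) = \left(-21 + \left(-1 + 23120\right)\right) \left(-431\right) = \left(-21 + 23119\right) \left(-431\right) = 23098 \left(-431\right) = -9955238$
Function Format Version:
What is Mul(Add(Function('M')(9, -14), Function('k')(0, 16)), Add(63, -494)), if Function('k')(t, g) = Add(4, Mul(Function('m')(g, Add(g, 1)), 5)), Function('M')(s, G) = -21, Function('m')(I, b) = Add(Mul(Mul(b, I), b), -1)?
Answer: -9955238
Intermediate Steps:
Function('m')(I, b) = Add(-1, Mul(I, Pow(b, 2))) (Function('m')(I, b) = Add(Mul(Mul(I, b), b), -1) = Add(Mul(I, Pow(b, 2)), -1) = Add(-1, Mul(I, Pow(b, 2))))
Function('k')(t, g) = Add(-1, Mul(5, g, Pow(Add(1, g), 2))) (Function('k')(t, g) = Add(4, Mul(Add(-1, Mul(g, Pow(Add(g, 1), 2))), 5)) = Add(4, Mul(Add(-1, Mul(g, Pow(Add(1, g), 2))), 5)) = Add(4, Add(-5, Mul(5, g, Pow(Add(1, g), 2)))) = Add(-1, Mul(5, g, Pow(Add(1, g), 2))))
Mul(Add(Function('M')(9, -14), Function('k')(0, 16)), Add(63, -494)) = Mul(Add(-21, Add(-1, Mul(5, 16, Pow(Add(1, 16), 2)))), Add(63, -494)) = Mul(Add(-21, Add(-1, Mul(5, 16, Pow(17, 2)))), -431) = Mul(Add(-21, Add(-1, Mul(5, 16, 289))), -431) = Mul(Add(-21, Add(-1, 23120)), -431) = Mul(Add(-21, 23119), -431) = Mul(23098, -431) = -9955238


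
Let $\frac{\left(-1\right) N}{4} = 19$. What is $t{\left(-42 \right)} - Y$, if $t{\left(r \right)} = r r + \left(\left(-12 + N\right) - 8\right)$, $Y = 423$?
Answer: $1245$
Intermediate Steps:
$N = -76$ ($N = \left(-4\right) 19 = -76$)
$t{\left(r \right)} = -96 + r^{2}$ ($t{\left(r \right)} = r r - 96 = r^{2} - 96 = -96 + r^{2}$)
$t{\left(-42 \right)} - Y = \left(-96 + \left(-42\right)^{2}\right) - 423 = \left(-96 + 1764\right) - 423 = 1668 - 423 = 1245$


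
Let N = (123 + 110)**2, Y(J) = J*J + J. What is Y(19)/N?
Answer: 380/54289 ≈ 0.0069996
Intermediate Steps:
Y(J) = J + J**2 (Y(J) = J**2 + J = J + J**2)
N = 54289 (N = 233**2 = 54289)
Y(19)/N = (19*(1 + 19))/54289 = (19*20)*(1/54289) = 380*(1/54289) = 380/54289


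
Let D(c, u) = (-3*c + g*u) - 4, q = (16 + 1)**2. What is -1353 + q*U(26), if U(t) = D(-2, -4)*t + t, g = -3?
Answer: 111357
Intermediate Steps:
q = 289 (q = 17**2 = 289)
D(c, u) = -4 - 3*c - 3*u (D(c, u) = (-3*c - 3*u) - 4 = -4 - 3*c - 3*u)
U(t) = 15*t (U(t) = (-4 - 3*(-2) - 3*(-4))*t + t = (-4 + 6 + 12)*t + t = 14*t + t = 15*t)
-1353 + q*U(26) = -1353 + 289*(15*26) = -1353 + 289*390 = -1353 + 112710 = 111357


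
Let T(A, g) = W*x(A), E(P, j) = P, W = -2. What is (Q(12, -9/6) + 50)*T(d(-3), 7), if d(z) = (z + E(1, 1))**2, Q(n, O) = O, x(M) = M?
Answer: -388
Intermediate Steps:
d(z) = (1 + z)**2 (d(z) = (z + 1)**2 = (1 + z)**2)
T(A, g) = -2*A
(Q(12, -9/6) + 50)*T(d(-3), 7) = (-9/6 + 50)*(-2*(1 - 3)**2) = (-9*1/6 + 50)*(-2*(-2)**2) = (-3/2 + 50)*(-2*4) = (97/2)*(-8) = -388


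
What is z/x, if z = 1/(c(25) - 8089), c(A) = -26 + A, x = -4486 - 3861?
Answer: 1/67527230 ≈ 1.4809e-8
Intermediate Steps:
x = -8347
z = -1/8090 (z = 1/((-26 + 25) - 8089) = 1/(-1 - 8089) = 1/(-8090) = -1/8090 ≈ -0.00012361)
z/x = -1/8090/(-8347) = -1/8090*(-1/8347) = 1/67527230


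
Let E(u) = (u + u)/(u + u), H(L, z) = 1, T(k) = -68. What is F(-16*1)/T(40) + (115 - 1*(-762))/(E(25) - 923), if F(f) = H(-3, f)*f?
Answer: -11221/15674 ≈ -0.71590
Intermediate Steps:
E(u) = 1 (E(u) = (2*u)/((2*u)) = (2*u)*(1/(2*u)) = 1)
F(f) = f (F(f) = 1*f = f)
F(-16*1)/T(40) + (115 - 1*(-762))/(E(25) - 923) = -16*1/(-68) + (115 - 1*(-762))/(1 - 923) = -16*(-1/68) + (115 + 762)/(-922) = 4/17 + 877*(-1/922) = 4/17 - 877/922 = -11221/15674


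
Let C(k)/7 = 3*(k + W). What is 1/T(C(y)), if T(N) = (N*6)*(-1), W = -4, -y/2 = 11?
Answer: 1/3276 ≈ 0.00030525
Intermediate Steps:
y = -22 (y = -2*11 = -22)
C(k) = -84 + 21*k (C(k) = 7*(3*(k - 4)) = 7*(3*(-4 + k)) = 7*(-12 + 3*k) = -84 + 21*k)
T(N) = -6*N (T(N) = (6*N)*(-1) = -6*N)
1/T(C(y)) = 1/(-6*(-84 + 21*(-22))) = 1/(-6*(-84 - 462)) = 1/(-6*(-546)) = 1/3276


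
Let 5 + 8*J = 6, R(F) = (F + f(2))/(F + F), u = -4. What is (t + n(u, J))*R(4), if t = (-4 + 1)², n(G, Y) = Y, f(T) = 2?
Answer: 219/32 ≈ 6.8438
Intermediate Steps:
R(F) = (2 + F)/(2*F) (R(F) = (F + 2)/(F + F) = (2 + F)/((2*F)) = (2 + F)*(1/(2*F)) = (2 + F)/(2*F))
J = ⅛ (J = -5/8 + (⅛)*6 = -5/8 + ¾ = ⅛ ≈ 0.12500)
t = 9 (t = (-3)² = 9)
(t + n(u, J))*R(4) = (9 + ⅛)*((½)*(2 + 4)/4) = 73*((½)*(¼)*6)/8 = (73/8)*(¾) = 219/32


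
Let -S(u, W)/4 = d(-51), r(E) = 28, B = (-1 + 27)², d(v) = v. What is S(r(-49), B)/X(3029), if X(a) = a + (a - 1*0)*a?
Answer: 34/1529645 ≈ 2.2227e-5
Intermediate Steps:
X(a) = a + a² (X(a) = a + (a + 0)*a = a + a*a = a + a²)
B = 676 (B = 26² = 676)
S(u, W) = 204 (S(u, W) = -4*(-51) = 204)
S(r(-49), B)/X(3029) = 204/((3029*(1 + 3029))) = 204/((3029*3030)) = 204/9177870 = 204*(1/9177870) = 34/1529645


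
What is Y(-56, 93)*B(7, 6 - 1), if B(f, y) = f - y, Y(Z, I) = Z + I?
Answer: 74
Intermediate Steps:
Y(Z, I) = I + Z
Y(-56, 93)*B(7, 6 - 1) = (93 - 56)*(7 - (6 - 1)) = 37*(7 - 1*5) = 37*(7 - 5) = 37*2 = 74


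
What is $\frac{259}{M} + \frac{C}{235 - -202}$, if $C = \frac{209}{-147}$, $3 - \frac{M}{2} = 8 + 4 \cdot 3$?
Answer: $- \frac{876053}{114954} \approx -7.6209$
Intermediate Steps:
$M = -34$ ($M = 6 - 2 \left(8 + 4 \cdot 3\right) = 6 - 2 \left(8 + 12\right) = 6 - 40 = -34$)
$C = - \frac{209}{147}$ ($C = 209 \left(- \frac{1}{147}\right) = - \frac{209}{147} \approx -1.4218$)
$\frac{259}{M} + \frac{C}{235 - -202} = \frac{259}{-34} - \frac{209}{147 \left(235 - -202\right)} = 259 \left(- \frac{1}{34}\right) - \frac{209}{147 \left(235 + 202\right)} = - \frac{259}{34} - \frac{209}{147 \cdot 437} = - \frac{259}{34} - \frac{11}{3381} = - \frac{876053}{114954}$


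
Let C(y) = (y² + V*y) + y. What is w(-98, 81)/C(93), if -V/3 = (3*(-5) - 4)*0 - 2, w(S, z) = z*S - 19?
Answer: -7957/9300 ≈ -0.85559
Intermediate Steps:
w(S, z) = -19 + S*z (w(S, z) = S*z - 19 = -19 + S*z)
V = 6 (V = -3*((3*(-5) - 4)*0 - 2) = -3*((-15 - 4)*0 - 2) = -3*(-19*0 - 2) = -3*(0 - 2) = -3*(-2) = 6)
C(y) = y² + 7*y (C(y) = (y² + 6*y) + y = y² + 7*y)
w(-98, 81)/C(93) = (-19 - 98*81)/((93*(7 + 93))) = (-19 - 7938)/((93*100)) = -7957/9300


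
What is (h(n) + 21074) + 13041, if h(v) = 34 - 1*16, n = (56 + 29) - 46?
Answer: 34133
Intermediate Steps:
n = 39 (n = 85 - 46 = 39)
h(v) = 18 (h(v) = 34 - 16 = 18)
(h(n) + 21074) + 13041 = (18 + 21074) + 13041 = 21092 + 13041 = 34133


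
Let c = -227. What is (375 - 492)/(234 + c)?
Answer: -117/7 ≈ -16.714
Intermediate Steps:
(375 - 492)/(234 + c) = (375 - 492)/(234 - 227) = -117/7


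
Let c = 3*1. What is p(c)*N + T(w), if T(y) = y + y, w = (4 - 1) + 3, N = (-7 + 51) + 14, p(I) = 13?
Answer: 766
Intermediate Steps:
c = 3
N = 58 (N = 44 + 14 = 58)
w = 6 (w = 3 + 3 = 6)
T(y) = 2*y
p(c)*N + T(w) = 13*58 + 2*6 = 754 + 12 = 766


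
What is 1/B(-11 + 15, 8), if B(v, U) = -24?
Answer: -1/24 ≈ -0.041667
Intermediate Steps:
1/B(-11 + 15, 8) = 1/(-24) = -1/24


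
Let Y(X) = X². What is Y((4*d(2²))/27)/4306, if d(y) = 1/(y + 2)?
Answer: 2/14125833 ≈ 1.4158e-7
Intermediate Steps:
d(y) = 1/(2 + y)
Y((4*d(2²))/27)/4306 = ((4/(2 + 2²))/27)²/4306 = ((4/(2 + 4))*(1/27))²*(1/4306) = ((4/6)*(1/27))²*(1/4306) = ((4*(⅙))*(1/27))²*(1/4306) = ((⅔)*(1/27))²*(1/4306) = (2/81)²*(1/4306) = (4/6561)*(1/4306) = 2/14125833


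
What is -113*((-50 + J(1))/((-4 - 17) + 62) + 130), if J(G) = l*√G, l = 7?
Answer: -597431/41 ≈ -14571.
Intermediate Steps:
J(G) = 7*√G
-113*((-50 + J(1))/((-4 - 17) + 62) + 130) = -113*((-50 + 7*√1)/((-4 - 17) + 62) + 130) = -113*((-50 + 7*1)/(-21 + 62) + 130) = -113*((-50 + 7)/41 + 130) = -113*(-43*1/41 + 130) = -113*(-43/41 + 130) = -113*5287/41 = -597431/41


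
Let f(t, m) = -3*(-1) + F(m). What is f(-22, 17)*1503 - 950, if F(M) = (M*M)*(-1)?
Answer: -430808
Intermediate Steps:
F(M) = -M**2 (F(M) = M**2*(-1) = -M**2)
f(t, m) = 3 - m**2 (f(t, m) = -3*(-1) - m**2 = 3 - m**2)
f(-22, 17)*1503 - 950 = (3 - 1*17**2)*1503 - 950 = (3 - 1*289)*1503 - 950 = (3 - 289)*1503 - 950 = -286*1503 - 950 = -429858 - 950 = -430808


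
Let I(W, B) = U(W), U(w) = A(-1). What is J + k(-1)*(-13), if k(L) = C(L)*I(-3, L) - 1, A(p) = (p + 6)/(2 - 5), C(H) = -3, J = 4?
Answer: -48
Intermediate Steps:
A(p) = -2 - p/3 (A(p) = (6 + p)/(-3) = (6 + p)*(-⅓) = -2 - p/3)
U(w) = -5/3 (U(w) = -2 - ⅓*(-1) = -2 + ⅓ = -5/3)
I(W, B) = -5/3
k(L) = 4 (k(L) = -3*(-5/3) - 1 = 5 - 1 = 4)
J + k(-1)*(-13) = 4 + 4*(-13) = 4 - 52 = -48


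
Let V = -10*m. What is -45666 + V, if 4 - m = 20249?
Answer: 156784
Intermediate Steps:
m = -20245 (m = 4 - 1*20249 = 4 - 20249 = -20245)
V = 202450 (V = -10*(-20245) = 202450)
-45666 + V = -45666 + 202450 = 156784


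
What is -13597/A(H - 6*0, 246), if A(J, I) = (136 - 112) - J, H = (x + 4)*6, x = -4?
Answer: -13597/24 ≈ -566.54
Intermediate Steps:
H = 0 (H = (-4 + 4)*6 = 0*6 = 0)
A(J, I) = 24 - J
-13597/A(H - 6*0, 246) = -13597/(24 - (0 - 6*0)) = -13597/(24 - (0 + 0)) = -13597/(24 - 1*0) = -13597/(24 + 0) = -13597/24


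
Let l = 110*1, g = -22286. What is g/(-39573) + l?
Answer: 4375316/39573 ≈ 110.56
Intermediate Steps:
l = 110
g/(-39573) + l = -22286/(-39573) + 110 = -22286*(-1/39573) + 110 = 22286/39573 + 110 = 4375316/39573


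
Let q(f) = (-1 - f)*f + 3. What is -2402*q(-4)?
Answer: 21618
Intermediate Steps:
q(f) = 3 + f*(-1 - f) (q(f) = f*(-1 - f) + 3 = 3 + f*(-1 - f))
-2402*q(-4) = -2402*(3 - 1*(-4) - 1*(-4)²) = -2402*(3 + 4 - 1*16) = -2402*(3 + 4 - 16) = -2402*(-9) = 21618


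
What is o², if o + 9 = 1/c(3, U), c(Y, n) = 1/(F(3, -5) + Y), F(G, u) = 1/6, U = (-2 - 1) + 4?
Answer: 1225/36 ≈ 34.028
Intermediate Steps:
U = 1 (U = -3 + 4 = 1)
F(G, u) = ⅙
c(Y, n) = 1/(⅙ + Y)
o = -35/6 (o = -9 + 1/(6/(1 + 6*3)) = -9 + 1/(6/(1 + 18)) = -9 + 1/(6/19) = -9 + 19/6 = -35/6 ≈ -5.8333)
o² = (-35/6)² = 1225/36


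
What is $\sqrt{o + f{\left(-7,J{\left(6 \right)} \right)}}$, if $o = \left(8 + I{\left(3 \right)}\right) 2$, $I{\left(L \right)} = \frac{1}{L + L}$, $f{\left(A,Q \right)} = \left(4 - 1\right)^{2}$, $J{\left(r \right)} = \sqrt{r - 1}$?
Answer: $\frac{2 \sqrt{57}}{3} \approx 5.0332$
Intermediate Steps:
$J{\left(r \right)} = \sqrt{-1 + r}$
$f{\left(A,Q \right)} = 9$ ($f{\left(A,Q \right)} = 3^{2} = 9$)
$I{\left(L \right)} = \frac{1}{2 L}$
$o = \frac{49}{3}$ ($o = \left(8 + \frac{1}{2 \cdot 3}\right) 2 = \left(8 + \frac{1}{2} \cdot \frac{1}{3}\right) 2 = \left(8 + \frac{1}{6}\right) 2 = \frac{49}{6} \cdot 2 = \frac{49}{3} \approx 16.333$)
$\sqrt{o + f{\left(-7,J{\left(6 \right)} \right)}} = \sqrt{\frac{49}{3} + 9} = \sqrt{\frac{76}{3}} = \frac{2 \sqrt{57}}{3}$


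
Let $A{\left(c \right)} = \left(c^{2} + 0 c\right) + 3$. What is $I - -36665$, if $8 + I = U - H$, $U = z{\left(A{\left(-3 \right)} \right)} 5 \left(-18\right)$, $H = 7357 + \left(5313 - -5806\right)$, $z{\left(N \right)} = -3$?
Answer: $18451$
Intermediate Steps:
$A{\left(c \right)} = 3 + c^{2}$ ($A{\left(c \right)} = \left(c^{2} + 0\right) + 3 = c^{2} + 3 = 3 + c^{2}$)
$H = 18476$ ($H = 7357 + \left(5313 + 5806\right) = 7357 + 11119 = 18476$)
$U = 270$ ($U = \left(-3\right) 5 \left(-18\right) = \left(-15\right) \left(-18\right) = 270$)
$I = -18214$ ($I = -8 + \left(270 - 18476\right) = -8 - 18206 = -18214$)
$I - -36665 = -18214 - -36665 = -18214 + 36665 = 18451$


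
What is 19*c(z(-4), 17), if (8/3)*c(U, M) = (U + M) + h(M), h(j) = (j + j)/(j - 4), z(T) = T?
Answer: 11571/104 ≈ 111.26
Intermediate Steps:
h(j) = 2*j/(-4 + j) (h(j) = (2*j)/(-4 + j) = 2*j/(-4 + j))
c(U, M) = 3*M/8 + 3*U/8 + 3*M/(4*(-4 + M)) (c(U, M) = 3*((U + M) + 2*M/(-4 + M))/8 = 3*((M + U) + 2*M/(-4 + M))/8 = 3*(M + U + 2*M/(-4 + M))/8 = 3*M/8 + 3*U/8 + 3*M/(4*(-4 + M)))
19*c(z(-4), 17) = 19*(3*(2*17 + (-4 + 17)*(17 - 4))/(8*(-4 + 17))) = 19*((3/8)*(34 + 13*13)/13) = 19*((3/8)*(1/13)*(34 + 169)) = 19*((3/8)*(1/13)*203) = 19*(609/104) = 11571/104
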